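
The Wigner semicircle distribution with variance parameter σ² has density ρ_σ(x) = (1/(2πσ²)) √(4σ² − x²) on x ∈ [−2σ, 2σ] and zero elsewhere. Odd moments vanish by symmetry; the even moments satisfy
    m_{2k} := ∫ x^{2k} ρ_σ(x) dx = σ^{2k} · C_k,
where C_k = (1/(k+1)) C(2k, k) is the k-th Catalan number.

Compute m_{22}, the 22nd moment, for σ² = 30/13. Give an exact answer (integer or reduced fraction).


By the scaled semicircle moment identity, m_{2k} = σ^{2k} · C_k with k = 11.
C_11 = (1/(k+1)) · C(2k, k) = (1/12) · C(22, 11) = (1/12) · 705432 = 58786.
σ^{2k} = (σ²)^k = (30/13)^11 = 17714700000000000/1792160394037.

Therefore m_{22} = σ^{22} · C_11 = (17714700000000000/1792160394037) · 58786 = 80105873400000000000/137858491849.


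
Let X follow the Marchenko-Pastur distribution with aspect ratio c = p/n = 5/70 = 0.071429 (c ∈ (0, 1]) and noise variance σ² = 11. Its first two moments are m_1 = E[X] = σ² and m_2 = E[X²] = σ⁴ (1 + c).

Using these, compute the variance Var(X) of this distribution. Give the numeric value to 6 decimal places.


m_1 = E[X] = σ² = 11, so m_1² = 121.
m_2 = E[X²] = σ⁴ (1 + c) = 121 · (1 + 0.071429) = 121 · 1.071429 = 129.642857.
(Note m_2 − m_1² simplifies to c · σ⁴ = 0.071429 · 121.)

Var(X) = m_2 − m_1² = 129.642857 − 121 = 8.642857.


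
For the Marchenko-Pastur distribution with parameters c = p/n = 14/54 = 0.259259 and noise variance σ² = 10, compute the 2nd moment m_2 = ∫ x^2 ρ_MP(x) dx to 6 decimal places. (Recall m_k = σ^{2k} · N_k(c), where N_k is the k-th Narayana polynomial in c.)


E[X²] = σ⁴ (1 + c) (second MP moment). With σ² = 10 (so σ⁴ = 100) and c = 14/54 = 0.259259: E[X²] = 100 · (1 + 0.259259) = 100 · 1.259259.

So E[X^2] = 125.925926.


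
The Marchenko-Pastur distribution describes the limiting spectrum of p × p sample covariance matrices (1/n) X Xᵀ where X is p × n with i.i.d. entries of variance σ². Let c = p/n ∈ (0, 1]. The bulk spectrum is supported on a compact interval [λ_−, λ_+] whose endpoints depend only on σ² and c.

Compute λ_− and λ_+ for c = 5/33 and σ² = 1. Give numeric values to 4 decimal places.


c = 5/33 = 0.151515; √c = 0.389249.
λ_− = σ² (1 − √c)² = 1 · (1 − 0.389249)² = 1 · (0.610751)² = 0.373016.
λ_+ = σ² (1 + √c)² = 1 · (1 + 0.389249)² = 1 · (1.389249)² = 1.930014.

Rounded to 4 decimal places: λ_− ≈ 0.3730, λ_+ ≈ 1.9300.


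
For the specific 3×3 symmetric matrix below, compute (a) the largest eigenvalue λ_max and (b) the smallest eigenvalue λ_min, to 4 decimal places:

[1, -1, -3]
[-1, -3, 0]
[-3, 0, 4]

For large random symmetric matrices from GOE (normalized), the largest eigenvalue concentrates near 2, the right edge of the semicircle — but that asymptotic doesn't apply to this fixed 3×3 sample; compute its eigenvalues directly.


Since M is real symmetric, all three eigenvalues are real; they are the roots of det(λI − M) = λ³ − (tr M) λ² + s λ − det M, where s is the sum of the principal 2×2 minors.
tr M = 1 + (-3) + 4 = 2.
s = (1·(-3) − (-1)²) + (1·4 − (-3)²) + ((-3)·4 − 0²) = -4 + (-5) + (-12) = -21.
det M (expand along row 1) = 1·(-12) − (-1)·(-4) + (-3)·(-9) = 11.
Characteristic polynomial: λ³ − 2λ² − 21λ − 11 = 0.
Substitute λ = y + (tr M)/3 = y + 0.666667 to remove the quadratic term: y³ + p·y + q = 0 with p = s − (tr M)²/3 = -22.333333 and q = −2(tr M)³/27 + (tr M)·s/3 − det M = -25.592593.
Three real roots ⇒ use the trigonometric (Viète) form: r = 2√(−p/3) = 5.456902, φ = arccos(3q/(p·r)) = arccos(0.629993) = 0.889252 rad.
y_k = r·cos(φ/3 − 2πk/3) for k = 0, 1, 2 gives y = 5.218922, -1.229071, -3.989851.
λ_k = y_k + 0.666667 gives λ = 5.8856, -0.5624, -3.3232 (check: the sum is 2.0000 = tr M).

Hence λ_max = 5.8856 and λ_min = -3.3232.


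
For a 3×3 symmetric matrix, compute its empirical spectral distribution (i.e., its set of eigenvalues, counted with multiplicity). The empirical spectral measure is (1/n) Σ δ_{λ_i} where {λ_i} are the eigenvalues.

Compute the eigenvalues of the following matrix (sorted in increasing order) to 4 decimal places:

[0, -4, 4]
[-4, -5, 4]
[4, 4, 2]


Since M is real symmetric, all three eigenvalues are real; they are the roots of det(λI − M) = λ³ − (tr M) λ² + s λ − det M, where s is the sum of the principal 2×2 minors.
tr M = 0 + (-5) + 2 = -3.
s = (0·(-5) − (-4)²) + (0·2 − 4²) + ((-5)·2 − 4²) = -16 + (-16) + (-26) = -58.
det M (expand along row 1) = 0·(-26) − (-4)·(-24) + 4·4 = -80.
Characteristic polynomial: λ³ + 3λ² − 58λ + 80 = 0.
Substitute λ = y + (tr M)/3 = y − 1.000000 to remove the quadratic term: y³ + p·y + q = 0 with p = s − (tr M)²/3 = -61.000000 and q = −2(tr M)³/27 + (tr M)·s/3 − det M = 140.000000.
Three real roots ⇒ use the trigonometric (Viète) form: r = 2√(−p/3) = 9.018500, φ = arccos(3q/(p·r)) = arccos(-0.763458) = 2.439447 rad.
y_k = r·cos(φ/3 − 2πk/3) for k = 0, 1, 2 gives y = 6.197642, 2.574972, -8.772614.
λ_k = y_k − 1.000000 gives λ = 5.1976, 1.5750, -9.7726 (check: the sum is -3.0000 = tr M).

Eigenvalues sorted in increasing order: [-9.7726, 1.5750, 5.1976].


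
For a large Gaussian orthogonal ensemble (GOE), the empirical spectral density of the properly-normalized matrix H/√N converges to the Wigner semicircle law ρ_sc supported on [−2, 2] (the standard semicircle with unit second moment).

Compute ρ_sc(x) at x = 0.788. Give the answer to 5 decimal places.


ρ_sc(x) = (1/(2π)) √(4 − x²). With x = 0.788:
  4 − x² = 4 − (0.788)² = 4 − 0.620944 = 3.379056.
  √(4 − x²) = 1.838221.
  1/(2π) = 0.159155.
  ρ_sc(0.788) = 0.159155 · 1.838221 = 0.292562.

Rounded to 5 decimal places: ρ_sc(0.788) ≈ 0.29256.


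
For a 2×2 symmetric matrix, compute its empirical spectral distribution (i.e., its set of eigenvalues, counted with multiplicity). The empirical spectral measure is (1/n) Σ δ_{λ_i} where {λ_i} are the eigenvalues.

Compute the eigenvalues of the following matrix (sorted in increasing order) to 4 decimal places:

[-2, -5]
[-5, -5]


Since M is real symmetric, both eigenvalues are real; they are the roots of det(λI − M) = λ² − (tr M) λ + det M.
tr M = -2 + (-5) = -7.
det M = (-2)·(-5) − (-5)² = 10 − 25 = -15.
Characteristic polynomial: λ² + 7λ − 15 = 0.
Discriminant Δ = (tr M)² − 4·det M = 49 − (-60) = 109; √Δ = 10.440307.
λ = (tr M ± √Δ)/2 = (-7 ± 10.440307)/2, giving (tr M − √Δ)/2 = -8.7202 and (tr M + √Δ)/2 = 1.7202.

Eigenvalues sorted in increasing order: [-8.7202, 1.7202].


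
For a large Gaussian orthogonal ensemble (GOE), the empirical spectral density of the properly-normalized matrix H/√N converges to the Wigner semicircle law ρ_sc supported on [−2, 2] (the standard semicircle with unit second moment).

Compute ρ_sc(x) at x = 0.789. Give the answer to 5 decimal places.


ρ_sc(x) = (1/(2π)) √(4 − x²). With x = 0.789:
  4 − x² = 4 − (0.789)² = 4 − 0.622521 = 3.377479.
  √(4 − x²) = 1.837792.
  1/(2π) = 0.159155.
  ρ_sc(0.789) = 0.159155 · 1.837792 = 0.292494.

Rounded to 5 decimal places: ρ_sc(0.789) ≈ 0.29249.


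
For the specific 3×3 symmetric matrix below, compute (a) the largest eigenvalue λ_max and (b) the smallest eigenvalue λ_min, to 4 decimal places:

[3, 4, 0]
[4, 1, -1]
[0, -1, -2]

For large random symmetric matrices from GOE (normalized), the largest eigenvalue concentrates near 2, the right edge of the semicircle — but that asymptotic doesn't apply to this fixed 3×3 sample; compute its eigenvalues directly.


Since M is real symmetric, all three eigenvalues are real; they are the roots of det(λI − M) = λ³ − (tr M) λ² + s λ − det M, where s is the sum of the principal 2×2 minors.
tr M = 3 + 1 + (-2) = 2.
s = (3·1 − 4²) + (3·(-2) − 0²) + (1·(-2) − (-1)²) = -13 + (-6) + (-3) = -22.
det M (expand along row 1) = 3·(-3) − 4·(-8) + 0·(-4) = 23.
Characteristic polynomial: λ³ − 2λ² − 22λ − 23 = 0.
Substitute λ = y + (tr M)/3 = y + 0.666667 to remove the quadratic term: y³ + p·y + q = 0 with p = s − (tr M)²/3 = -23.333333 and q = −2(tr M)³/27 + (tr M)·s/3 − det M = -38.259259.
Three real roots ⇒ use the trigonometric (Viète) form: r = 2√(−p/3) = 5.577734, φ = arccos(3q/(p·r)) = arccos(0.881908) = 0.490902 rad.
y_k = r·cos(φ/3 − 2πk/3) for k = 0, 1, 2 gives y = 5.503225, -1.964708, -3.538517.
λ_k = y_k + 0.666667 gives λ = 6.1699, -1.2980, -2.8719 (check: the sum is 2.0000 = tr M).

Hence λ_max = 6.1699 and λ_min = -2.8719.


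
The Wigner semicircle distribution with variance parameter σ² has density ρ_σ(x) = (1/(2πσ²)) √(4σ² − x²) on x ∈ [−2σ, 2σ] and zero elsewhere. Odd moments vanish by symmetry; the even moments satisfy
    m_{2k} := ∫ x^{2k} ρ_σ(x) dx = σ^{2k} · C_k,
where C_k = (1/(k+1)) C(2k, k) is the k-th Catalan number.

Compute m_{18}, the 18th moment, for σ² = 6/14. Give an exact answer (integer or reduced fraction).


By the scaled semicircle moment identity, m_{2k} = σ^{2k} · C_k with k = 9.
C_9 = (1/(k+1)) · C(2k, k) = (1/10) · C(18, 9) = (1/10) · 48620 = 4862.
σ^{2k} = (σ²)^k = (6/14)^9 = 19683/40353607.

Therefore m_{18} = σ^{18} · C_9 = (19683/40353607) · 4862 = 95698746/40353607.


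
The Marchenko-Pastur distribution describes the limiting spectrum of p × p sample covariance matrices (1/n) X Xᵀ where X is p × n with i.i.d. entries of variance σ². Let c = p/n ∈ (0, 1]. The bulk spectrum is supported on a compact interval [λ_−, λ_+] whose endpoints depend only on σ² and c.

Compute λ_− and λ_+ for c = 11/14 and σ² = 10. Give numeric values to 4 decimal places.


c = 11/14 = 0.785714; √c = 0.886405.
λ_− = σ² (1 − √c)² = 10 · (1 − 0.886405)² = 10 · (0.113595)² = 0.129038.
λ_+ = σ² (1 + √c)² = 10 · (1 + 0.886405)² = 10 · (1.886405)² = 35.585248.

Rounded to 4 decimal places: λ_− ≈ 0.1290, λ_+ ≈ 35.5852.


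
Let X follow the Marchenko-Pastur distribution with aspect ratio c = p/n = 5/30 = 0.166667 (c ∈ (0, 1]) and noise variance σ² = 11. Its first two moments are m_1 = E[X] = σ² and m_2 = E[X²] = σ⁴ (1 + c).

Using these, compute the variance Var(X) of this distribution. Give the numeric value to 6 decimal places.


m_1 = E[X] = σ² = 11, so m_1² = 121.
m_2 = E[X²] = σ⁴ (1 + c) = 121 · (1 + 0.166667) = 121 · 1.166667 = 141.166667.
(Note m_2 − m_1² simplifies to c · σ⁴ = 0.166667 · 121.)

Var(X) = m_2 − m_1² = 141.166667 − 121 = 20.166667.


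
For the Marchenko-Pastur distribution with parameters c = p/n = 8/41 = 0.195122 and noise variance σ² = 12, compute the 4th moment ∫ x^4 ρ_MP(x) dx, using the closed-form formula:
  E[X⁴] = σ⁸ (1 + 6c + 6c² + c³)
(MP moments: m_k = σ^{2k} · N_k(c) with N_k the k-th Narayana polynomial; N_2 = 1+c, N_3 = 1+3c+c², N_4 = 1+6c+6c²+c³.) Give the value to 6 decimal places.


E[X⁴] = σ⁸ (1 + 6c + 6c² + c³) (fourth MP moment). With σ² = 12 (so σ⁸ = 20736) and c = 8/41 = 0.195122: E[X⁴] = 20736 · (1 + 6·0.195122 + 6·(0.195122)² + (0.195122)³) = 20736 · 2.406596.

So E[X^4] = 49903.173779.


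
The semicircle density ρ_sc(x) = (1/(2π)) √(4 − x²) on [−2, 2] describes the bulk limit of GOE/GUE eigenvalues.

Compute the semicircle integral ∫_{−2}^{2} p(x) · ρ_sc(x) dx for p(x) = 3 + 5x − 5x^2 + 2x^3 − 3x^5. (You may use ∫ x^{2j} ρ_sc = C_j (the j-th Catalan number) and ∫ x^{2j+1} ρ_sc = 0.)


Write p(x) = Σ a_i x^i, split into monomials and integrate each against ρ_sc separately.
Using ∫ x^{2j} ρ_sc = C_j = (1/(j+1)) C(2j, j) (Catalan numbers) and ∫ x^{2j+1} ρ_sc = 0 (odd monomials vanish by symmetry):
  i = 0 (even): a_0 · C_{0} = 3 · 1 = 3
  i = 1 (odd): ∫ x^1 ρ_sc = 0 (vanishes)
  i = 2 (even): a_2 · C_{1} = -5 · 1 = -5
  i = 3 (odd): ∫ x^3 ρ_sc = 0 (vanishes)
  i = 5 (odd): ∫ x^5 ρ_sc = 0 (vanishes)

Summing the contributions: ∫_{−2}^{2} p(x) ρ_sc(x) dx = 3 + (-5) = -2.


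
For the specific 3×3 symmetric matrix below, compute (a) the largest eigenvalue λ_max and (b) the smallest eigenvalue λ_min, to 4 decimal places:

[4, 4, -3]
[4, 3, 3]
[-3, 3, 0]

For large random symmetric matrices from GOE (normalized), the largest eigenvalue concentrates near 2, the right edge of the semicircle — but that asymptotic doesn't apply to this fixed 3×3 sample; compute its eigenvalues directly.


Since M is real symmetric, all three eigenvalues are real; they are the roots of det(λI − M) = λ³ − (tr M) λ² + s λ − det M, where s is the sum of the principal 2×2 minors.
tr M = 4 + 3 + 0 = 7.
s = (4·3 − 4²) + (4·0 − (-3)²) + (3·0 − 3²) = -4 + (-9) + (-9) = -22.
det M (expand along row 1) = 4·(-9) − 4·9 + (-3)·21 = -135.
Characteristic polynomial: λ³ − 7λ² − 22λ + 135 = 0.
Substitute λ = y + (tr M)/3 = y + 2.333333 to remove the quadratic term: y³ + p·y + q = 0 with p = s − (tr M)²/3 = -38.333333 and q = −2(tr M)³/27 + (tr M)·s/3 − det M = 58.259259.
Three real roots ⇒ use the trigonometric (Viète) form: r = 2√(−p/3) = 7.149204, φ = arccos(3q/(p·r)) = arccos(-0.637752) = 2.262373 rad.
y_k = r·cos(φ/3 − 2πk/3) for k = 0, 1, 2 gives y = 5.210850, 1.633515, -6.844365.
λ_k = y_k + 2.333333 gives λ = 7.5442, 3.9668, -4.5110 (check: the sum is 7.0000 = tr M).

Hence λ_max = 7.5442 and λ_min = -4.5110.


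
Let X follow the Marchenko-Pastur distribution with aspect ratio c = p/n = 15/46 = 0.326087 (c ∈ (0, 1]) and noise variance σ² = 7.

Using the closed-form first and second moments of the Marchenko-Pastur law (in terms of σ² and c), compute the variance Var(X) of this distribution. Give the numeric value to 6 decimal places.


Recall the MP moments m_1 = E[X] = σ² and m_2 = E[X²] = σ⁴ (1 + c).
m_1 = E[X] = σ² = 7, so m_1² = 49.
m_2 = E[X²] = σ⁴ (1 + c) = 49 · (1 + 0.326087) = 49 · 1.326087 = 64.978261.
(Note m_2 − m_1² simplifies to c · σ⁴ = 0.326087 · 49.)

Var(X) = m_2 − m_1² = 64.978261 − 49 = 15.978261.


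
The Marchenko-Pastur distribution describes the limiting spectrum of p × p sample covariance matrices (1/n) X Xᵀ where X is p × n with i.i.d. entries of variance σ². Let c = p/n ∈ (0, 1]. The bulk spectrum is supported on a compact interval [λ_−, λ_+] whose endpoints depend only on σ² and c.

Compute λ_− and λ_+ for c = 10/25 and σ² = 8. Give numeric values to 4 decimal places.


c = 10/25 = 0.400000; √c = 0.632456.
λ_− = σ² (1 − √c)² = 8 · (1 − 0.632456)² = 8 · (0.367544)² = 1.080711.
λ_+ = σ² (1 + √c)² = 8 · (1 + 0.632456)² = 8 · (1.632456)² = 21.319289.

Rounded to 4 decimal places: λ_− ≈ 1.0807, λ_+ ≈ 21.3193.


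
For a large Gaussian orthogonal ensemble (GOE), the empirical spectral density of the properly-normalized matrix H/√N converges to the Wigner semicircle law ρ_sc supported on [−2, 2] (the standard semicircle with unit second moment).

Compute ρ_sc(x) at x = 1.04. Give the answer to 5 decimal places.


ρ_sc(x) = (1/(2π)) √(4 − x²). With x = 1.04:
  4 − x² = 4 − (1.04)² = 4 − 1.081600 = 2.918400.
  √(4 − x²) = 1.708333.
  1/(2π) = 0.159155.
  ρ_sc(1.04) = 0.159155 · 1.708333 = 0.271890.

Rounded to 5 decimal places: ρ_sc(1.04) ≈ 0.27189.


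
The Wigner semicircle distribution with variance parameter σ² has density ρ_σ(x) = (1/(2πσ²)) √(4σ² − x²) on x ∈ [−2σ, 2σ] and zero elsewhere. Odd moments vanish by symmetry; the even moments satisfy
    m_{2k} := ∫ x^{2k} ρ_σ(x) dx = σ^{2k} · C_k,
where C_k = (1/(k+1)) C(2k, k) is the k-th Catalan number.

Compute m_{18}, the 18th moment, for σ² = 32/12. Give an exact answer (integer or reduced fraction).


By the scaled semicircle moment identity, m_{2k} = σ^{2k} · C_k with k = 9.
C_9 = (1/(k+1)) · C(2k, k) = (1/10) · C(18, 9) = (1/10) · 48620 = 4862.
σ^{2k} = (σ²)^k = (32/12)^9 = 134217728/19683.

Therefore m_{18} = σ^{18} · C_9 = (134217728/19683) · 4862 = 652566593536/19683.


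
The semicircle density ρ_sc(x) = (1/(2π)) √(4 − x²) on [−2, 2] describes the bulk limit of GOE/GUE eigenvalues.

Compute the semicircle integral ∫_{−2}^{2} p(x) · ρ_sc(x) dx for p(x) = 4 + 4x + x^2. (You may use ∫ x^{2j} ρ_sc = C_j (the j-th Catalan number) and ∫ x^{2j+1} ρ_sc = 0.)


Write p(x) = Σ a_i x^i, split into monomials and integrate each against ρ_sc separately.
Using ∫ x^{2j} ρ_sc = C_j = (1/(j+1)) C(2j, j) (Catalan numbers) and ∫ x^{2j+1} ρ_sc = 0 (odd monomials vanish by symmetry):
  i = 0 (even): a_0 · C_{0} = 4 · 1 = 4
  i = 1 (odd): ∫ x^1 ρ_sc = 0 (vanishes)
  i = 2 (even): a_2 · C_{1} = 1 · 1 = 1

Summing the contributions: ∫_{−2}^{2} p(x) ρ_sc(x) dx = 4 + 1 = 5.


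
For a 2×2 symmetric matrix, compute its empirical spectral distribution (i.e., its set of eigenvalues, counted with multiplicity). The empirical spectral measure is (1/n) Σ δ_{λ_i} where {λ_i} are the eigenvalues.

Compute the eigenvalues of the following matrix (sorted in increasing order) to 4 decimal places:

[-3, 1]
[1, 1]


Since M is real symmetric, both eigenvalues are real; they are the roots of det(λI − M) = λ² − (tr M) λ + det M.
tr M = -3 + 1 = -2.
det M = (-3)·1 − 1² = -3 − 1 = -4.
Characteristic polynomial: λ² + 2λ − 4 = 0.
Discriminant Δ = (tr M)² − 4·det M = 4 − (-16) = 20; √Δ = 4.472136.
λ = (tr M ± √Δ)/2 = (-2 ± 4.472136)/2, giving (tr M − √Δ)/2 = -3.2361 and (tr M + √Δ)/2 = 1.2361.

Eigenvalues sorted in increasing order: [-3.2361, 1.2361].


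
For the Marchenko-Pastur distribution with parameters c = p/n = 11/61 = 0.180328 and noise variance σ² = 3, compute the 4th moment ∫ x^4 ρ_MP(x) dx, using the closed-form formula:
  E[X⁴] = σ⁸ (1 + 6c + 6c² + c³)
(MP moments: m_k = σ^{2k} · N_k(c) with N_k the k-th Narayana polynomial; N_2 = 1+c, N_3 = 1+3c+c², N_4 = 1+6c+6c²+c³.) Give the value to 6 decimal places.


E[X⁴] = σ⁸ (1 + 6c + 6c² + c³) (fourth MP moment). With σ² = 3 (so σ⁸ = 81) and c = 11/61 = 0.180328: E[X⁴] = 81 · (1 + 6·0.180328 + 6·(0.180328)² + (0.180328)³) = 81 · 2.282940.

So E[X^4] = 184.918139.


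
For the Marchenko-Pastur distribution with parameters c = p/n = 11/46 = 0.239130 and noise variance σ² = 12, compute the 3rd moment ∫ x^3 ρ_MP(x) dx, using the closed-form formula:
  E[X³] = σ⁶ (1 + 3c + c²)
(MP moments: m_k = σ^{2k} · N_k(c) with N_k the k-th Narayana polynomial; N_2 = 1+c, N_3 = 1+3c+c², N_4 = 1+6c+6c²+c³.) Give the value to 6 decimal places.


E[X³] = σ⁶ (1 + 3c + c²) (third MP moment). With σ² = 12 (so σ⁶ = 1728) and c = 11/46 = 0.239130: E[X³] = 1728 · (1 + 3·0.239130 + (0.239130)²) = 1728 · 1.774575.

So E[X^3] = 3066.465028.


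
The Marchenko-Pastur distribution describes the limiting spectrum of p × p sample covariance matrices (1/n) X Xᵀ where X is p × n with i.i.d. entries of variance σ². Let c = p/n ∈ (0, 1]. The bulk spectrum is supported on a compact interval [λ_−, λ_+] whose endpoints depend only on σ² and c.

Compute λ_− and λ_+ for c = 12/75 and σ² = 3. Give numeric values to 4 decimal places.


c = 12/75 = 0.160000; √c = 0.400000.
λ_− = σ² (1 − √c)² = 3 · (1 − 0.400000)² = 3 · (0.600000)² = 1.080000.
λ_+ = σ² (1 + √c)² = 3 · (1 + 0.400000)² = 3 · (1.400000)² = 5.880000.

Rounded to 4 decimal places: λ_− ≈ 1.0800, λ_+ ≈ 5.8800.


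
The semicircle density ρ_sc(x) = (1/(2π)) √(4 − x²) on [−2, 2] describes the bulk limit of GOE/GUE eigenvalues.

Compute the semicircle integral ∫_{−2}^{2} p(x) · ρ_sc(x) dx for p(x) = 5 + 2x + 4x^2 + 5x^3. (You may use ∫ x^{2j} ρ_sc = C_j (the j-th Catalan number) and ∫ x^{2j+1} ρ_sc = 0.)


Write p(x) = Σ a_i x^i, split into monomials and integrate each against ρ_sc separately.
Using ∫ x^{2j} ρ_sc = C_j = (1/(j+1)) C(2j, j) (Catalan numbers) and ∫ x^{2j+1} ρ_sc = 0 (odd monomials vanish by symmetry):
  i = 0 (even): a_0 · C_{0} = 5 · 1 = 5
  i = 1 (odd): ∫ x^1 ρ_sc = 0 (vanishes)
  i = 2 (even): a_2 · C_{1} = 4 · 1 = 4
  i = 3 (odd): ∫ x^3 ρ_sc = 0 (vanishes)

Summing the contributions: ∫_{−2}^{2} p(x) ρ_sc(x) dx = 5 + 4 = 9.


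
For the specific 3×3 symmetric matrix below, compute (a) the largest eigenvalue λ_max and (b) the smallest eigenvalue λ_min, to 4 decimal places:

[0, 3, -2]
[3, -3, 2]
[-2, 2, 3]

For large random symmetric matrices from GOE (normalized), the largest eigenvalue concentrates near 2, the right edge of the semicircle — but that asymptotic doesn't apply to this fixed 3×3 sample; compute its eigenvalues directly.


Since M is real symmetric, all three eigenvalues are real; they are the roots of det(λI − M) = λ³ − (tr M) λ² + s λ − det M, where s is the sum of the principal 2×2 minors.
tr M = 0 + (-3) + 3 = 0.
s = (0·(-3) − 3²) + (0·3 − (-2)²) + ((-3)·3 − 2²) = -9 + (-4) + (-13) = -26.
det M (expand along row 1) = 0·(-13) − 3·13 + (-2)·0 = -39.
Characteristic polynomial: λ³ − 26λ + 39 = 0.
Substitute λ = y + (tr M)/3 = y + 0.000000 to remove the quadratic term: y³ + p·y + q = 0 with p = s − (tr M)²/3 = -26.000000 and q = −2(tr M)³/27 + (tr M)·s/3 − det M = 39.000000.
Three real roots ⇒ use the trigonometric (Viète) form: r = 2√(−p/3) = 5.887841, φ = arccos(3q/(p·r)) = arccos(-0.764287) = 2.440731 rad.
y_k = r·cos(φ/3 − 2πk/3) for k = 0, 1, 2 gives y = 4.044376, 1.683519, -5.727895.
λ_k = y_k + 0.000000 gives λ = 4.0444, 1.6835, -5.7279 (check: the sum is 0.0000 = tr M).

Hence λ_max = 4.0444 and λ_min = -5.7279.


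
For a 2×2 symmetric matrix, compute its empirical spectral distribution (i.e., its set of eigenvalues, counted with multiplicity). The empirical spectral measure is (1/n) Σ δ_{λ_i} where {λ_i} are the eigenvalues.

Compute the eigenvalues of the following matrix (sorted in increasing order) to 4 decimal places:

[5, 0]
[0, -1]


Since M is real symmetric, both eigenvalues are real; they are the roots of det(λI − M) = λ² − (tr M) λ + det M.
tr M = 5 + (-1) = 4.
det M = 5·(-1) − 0² = -5 − 0 = -5.
Characteristic polynomial: λ² − 4λ − 5 = 0.
Discriminant Δ = (tr M)² − 4·det M = 16 − (-20) = 36; √Δ = 6.000000.
λ = (tr M ± √Δ)/2 = (4 ± 6.000000)/2, giving (tr M − √Δ)/2 = -1.0000 and (tr M + √Δ)/2 = 5.0000.

Eigenvalues sorted in increasing order: [-1.0000, 5.0000].


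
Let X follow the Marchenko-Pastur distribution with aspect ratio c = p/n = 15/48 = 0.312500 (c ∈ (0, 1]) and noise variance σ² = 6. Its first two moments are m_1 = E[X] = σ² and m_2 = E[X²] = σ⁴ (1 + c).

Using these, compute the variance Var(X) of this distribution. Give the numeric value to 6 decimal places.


m_1 = E[X] = σ² = 6, so m_1² = 36.
m_2 = E[X²] = σ⁴ (1 + c) = 36 · (1 + 0.312500) = 36 · 1.312500 = 47.250000.
(Note m_2 − m_1² simplifies to c · σ⁴ = 0.312500 · 36.)

Var(X) = m_2 − m_1² = 47.250000 − 36 = 11.250000.


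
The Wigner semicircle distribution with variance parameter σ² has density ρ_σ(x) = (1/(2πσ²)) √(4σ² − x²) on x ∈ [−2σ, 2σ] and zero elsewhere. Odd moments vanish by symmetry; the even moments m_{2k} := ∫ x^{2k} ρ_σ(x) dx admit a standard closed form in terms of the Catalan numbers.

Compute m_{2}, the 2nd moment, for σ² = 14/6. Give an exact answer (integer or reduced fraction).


By the scaled semicircle moment identity, m_{2k} = σ^{2k} · C_k with k = 1.
C_1 = (1/(k+1)) · C(2k, k) = (1/2) · C(2, 1) = (1/2) · 2 = 1.
σ^{2k} = (σ²)^k = (14/6)^1 = 7/3.

Therefore m_{2} = σ^{2} · C_1 = (7/3) · 1 = 7/3.


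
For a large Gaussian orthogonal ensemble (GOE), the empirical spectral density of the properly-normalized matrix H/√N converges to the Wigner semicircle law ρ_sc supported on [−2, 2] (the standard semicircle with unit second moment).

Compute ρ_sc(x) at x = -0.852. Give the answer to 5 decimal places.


ρ_sc(x) = (1/(2π)) √(4 − x²). With x = -0.852:
  4 − x² = 4 − (-0.852)² = 4 − 0.725904 = 3.274096.
  √(4 − x²) = 1.809446.
  1/(2π) = 0.159155.
  ρ_sc(-0.852) = 0.159155 · 1.809446 = 0.287982.

Rounded to 5 decimal places: ρ_sc(-0.852) ≈ 0.28798.


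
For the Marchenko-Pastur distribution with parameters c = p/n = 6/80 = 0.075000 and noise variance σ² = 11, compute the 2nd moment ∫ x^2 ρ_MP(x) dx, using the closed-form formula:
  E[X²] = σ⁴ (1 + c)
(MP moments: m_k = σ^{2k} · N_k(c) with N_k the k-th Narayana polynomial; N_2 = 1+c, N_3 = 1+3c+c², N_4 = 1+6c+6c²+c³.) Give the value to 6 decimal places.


E[X²] = σ⁴ (1 + c) (second MP moment). With σ² = 11 (so σ⁴ = 121) and c = 6/80 = 0.075000: E[X²] = 121 · (1 + 0.075000) = 121 · 1.075000.

So E[X^2] = 130.075000.


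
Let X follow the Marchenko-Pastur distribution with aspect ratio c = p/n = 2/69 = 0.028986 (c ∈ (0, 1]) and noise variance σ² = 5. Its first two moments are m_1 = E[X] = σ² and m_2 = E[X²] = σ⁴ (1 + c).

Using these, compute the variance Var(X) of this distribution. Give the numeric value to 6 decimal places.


m_1 = E[X] = σ² = 5, so m_1² = 25.
m_2 = E[X²] = σ⁴ (1 + c) = 25 · (1 + 0.028986) = 25 · 1.028986 = 25.724638.
(Note m_2 − m_1² simplifies to c · σ⁴ = 0.028986 · 25.)

Var(X) = m_2 − m_1² = 25.724638 − 25 = 0.724638.


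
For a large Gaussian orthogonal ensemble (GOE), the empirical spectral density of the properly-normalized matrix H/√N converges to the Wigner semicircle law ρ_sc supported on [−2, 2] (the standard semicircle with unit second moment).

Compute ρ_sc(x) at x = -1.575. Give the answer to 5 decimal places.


ρ_sc(x) = (1/(2π)) √(4 − x²). With x = -1.575:
  4 − x² = 4 − (-1.575)² = 4 − 2.480625 = 1.519375.
  √(4 − x²) = 1.232629.
  1/(2π) = 0.159155.
  ρ_sc(-1.575) = 0.159155 · 1.232629 = 0.196179.

Rounded to 5 decimal places: ρ_sc(-1.575) ≈ 0.19618.


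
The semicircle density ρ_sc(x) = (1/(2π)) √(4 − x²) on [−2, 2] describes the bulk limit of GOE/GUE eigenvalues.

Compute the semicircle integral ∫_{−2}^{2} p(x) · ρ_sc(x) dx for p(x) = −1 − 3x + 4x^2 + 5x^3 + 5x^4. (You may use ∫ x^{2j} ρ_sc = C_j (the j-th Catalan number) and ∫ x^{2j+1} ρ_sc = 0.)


Write p(x) = Σ a_i x^i, split into monomials and integrate each against ρ_sc separately.
Using ∫ x^{2j} ρ_sc = C_j = (1/(j+1)) C(2j, j) (Catalan numbers) and ∫ x^{2j+1} ρ_sc = 0 (odd monomials vanish by symmetry):
  i = 0 (even): a_0 · C_{0} = -1 · 1 = -1
  i = 1 (odd): ∫ x^1 ρ_sc = 0 (vanishes)
  i = 2 (even): a_2 · C_{1} = 4 · 1 = 4
  i = 3 (odd): ∫ x^3 ρ_sc = 0 (vanishes)
  i = 4 (even): a_4 · C_{2} = 5 · 2 = 10

Summing the contributions: ∫_{−2}^{2} p(x) ρ_sc(x) dx = (-1) + 4 + 10 = 13.


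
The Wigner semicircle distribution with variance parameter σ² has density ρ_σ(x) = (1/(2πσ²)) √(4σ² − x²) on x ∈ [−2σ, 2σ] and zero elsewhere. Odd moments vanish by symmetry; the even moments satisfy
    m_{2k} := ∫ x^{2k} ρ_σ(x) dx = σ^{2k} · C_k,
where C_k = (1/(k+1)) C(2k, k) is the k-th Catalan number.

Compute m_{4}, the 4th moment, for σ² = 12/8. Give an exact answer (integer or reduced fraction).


By the scaled semicircle moment identity, m_{2k} = σ^{2k} · C_k with k = 2.
C_2 = (1/(k+1)) · C(2k, k) = (1/3) · C(4, 2) = (1/3) · 6 = 2.
σ^{2k} = (σ²)^k = (12/8)^2 = 9/4.

Therefore m_{4} = σ^{4} · C_2 = (9/4) · 2 = 9/2.


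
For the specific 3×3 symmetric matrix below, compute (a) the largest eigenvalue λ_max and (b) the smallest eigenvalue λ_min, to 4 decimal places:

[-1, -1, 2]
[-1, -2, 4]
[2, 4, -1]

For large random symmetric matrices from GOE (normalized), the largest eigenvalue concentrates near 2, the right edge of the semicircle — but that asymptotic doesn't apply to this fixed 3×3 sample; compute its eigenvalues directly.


Since M is real symmetric, all three eigenvalues are real; they are the roots of det(λI − M) = λ³ − (tr M) λ² + s λ − det M, where s is the sum of the principal 2×2 minors.
tr M = -1 + (-2) + (-1) = -4.
s = ((-1)·(-2) − (-1)²) + ((-1)·(-1) − 2²) + ((-2)·(-1) − 4²) = 1 + (-3) + (-14) = -16.
det M (expand along row 1) = (-1)·(-14) − (-1)·(-7) + 2·0 = 7.
Characteristic polynomial: λ³ + 4λ² − 16λ − 7 = 0.
Substitute λ = y + (tr M)/3 = y − 1.333333 to remove the quadratic term: y³ + p·y + q = 0 with p = s − (tr M)²/3 = -21.333333 and q = −2(tr M)³/27 + (tr M)·s/3 − det M = 19.074074.
Three real roots ⇒ use the trigonometric (Viète) form: r = 2√(−p/3) = 5.333333, φ = arccos(3q/(p·r)) = arccos(-0.502930) = 2.097781 rad.
y_k = r·cos(φ/3 − 2πk/3) for k = 0, 1, 2 gives y = 4.081698, 0.932052, -5.013750.
λ_k = y_k − 1.333333 gives λ = 2.7484, -0.4013, -6.3471 (check: the sum is -4.0000 = tr M).

Hence λ_max = 2.7484 and λ_min = -6.3471.


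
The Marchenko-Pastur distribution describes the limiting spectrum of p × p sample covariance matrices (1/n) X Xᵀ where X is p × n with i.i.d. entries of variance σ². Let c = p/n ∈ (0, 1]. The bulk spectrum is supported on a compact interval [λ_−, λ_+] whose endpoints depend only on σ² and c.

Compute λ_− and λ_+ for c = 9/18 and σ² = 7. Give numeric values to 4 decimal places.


c = 9/18 = 0.500000; √c = 0.707107.
λ_− = σ² (1 − √c)² = 7 · (1 − 0.707107)² = 7 · (0.292893)² = 0.600505.
λ_+ = σ² (1 + √c)² = 7 · (1 + 0.707107)² = 7 · (1.707107)² = 20.399495.

Rounded to 4 decimal places: λ_− ≈ 0.6005, λ_+ ≈ 20.3995.


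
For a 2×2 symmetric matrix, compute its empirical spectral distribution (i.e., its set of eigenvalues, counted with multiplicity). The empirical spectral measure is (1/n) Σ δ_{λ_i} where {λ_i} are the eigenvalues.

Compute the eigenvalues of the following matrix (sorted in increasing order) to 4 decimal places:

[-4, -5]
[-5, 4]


Since M is real symmetric, both eigenvalues are real; they are the roots of det(λI − M) = λ² − (tr M) λ + det M.
tr M = -4 + 4 = 0.
det M = (-4)·4 − (-5)² = -16 − 25 = -41.
Characteristic polynomial: λ² − 41 = 0.
Discriminant Δ = (tr M)² − 4·det M = 0 − (-164) = 164; √Δ = 12.806248.
λ = (tr M ± √Δ)/2 = (0 ± 12.806248)/2, giving (tr M − √Δ)/2 = -6.4031 and (tr M + √Δ)/2 = 6.4031.

Eigenvalues sorted in increasing order: [-6.4031, 6.4031].


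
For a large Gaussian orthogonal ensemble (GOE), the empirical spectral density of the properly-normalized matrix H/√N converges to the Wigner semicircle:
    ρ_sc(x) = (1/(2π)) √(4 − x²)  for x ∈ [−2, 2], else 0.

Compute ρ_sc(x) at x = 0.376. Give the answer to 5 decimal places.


ρ_sc(x) = (1/(2π)) √(4 − x²). With x = 0.376:
  4 − x² = 4 − (0.376)² = 4 − 0.141376 = 3.858624.
  √(4 − x²) = 1.964338.
  1/(2π) = 0.159155.
  ρ_sc(0.376) = 0.159155 · 1.964338 = 0.312634.

Rounded to 5 decimal places: ρ_sc(0.376) ≈ 0.31263.


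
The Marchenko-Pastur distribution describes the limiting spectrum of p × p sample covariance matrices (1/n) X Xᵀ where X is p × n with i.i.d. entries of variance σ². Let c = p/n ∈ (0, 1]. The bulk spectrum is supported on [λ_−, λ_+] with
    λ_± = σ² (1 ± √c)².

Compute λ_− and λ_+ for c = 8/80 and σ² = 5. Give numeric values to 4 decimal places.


c = 8/80 = 0.100000; √c = 0.316228.
λ_− = σ² (1 − √c)² = 5 · (1 − 0.316228)² = 5 · (0.683772)² = 2.337722.
λ_+ = σ² (1 + √c)² = 5 · (1 + 0.316228)² = 5 · (1.316228)² = 8.662278.

Rounded to 4 decimal places: λ_− ≈ 2.3377, λ_+ ≈ 8.6623.


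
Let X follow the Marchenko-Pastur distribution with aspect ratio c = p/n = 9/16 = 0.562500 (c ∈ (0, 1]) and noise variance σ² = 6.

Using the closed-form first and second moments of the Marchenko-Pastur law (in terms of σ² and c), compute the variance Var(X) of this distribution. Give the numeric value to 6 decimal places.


Recall the MP moments m_1 = E[X] = σ² and m_2 = E[X²] = σ⁴ (1 + c).
m_1 = E[X] = σ² = 6, so m_1² = 36.
m_2 = E[X²] = σ⁴ (1 + c) = 36 · (1 + 0.562500) = 36 · 1.562500 = 56.250000.
(Note m_2 − m_1² simplifies to c · σ⁴ = 0.562500 · 36.)

Var(X) = m_2 − m_1² = 56.250000 − 36 = 20.250000.


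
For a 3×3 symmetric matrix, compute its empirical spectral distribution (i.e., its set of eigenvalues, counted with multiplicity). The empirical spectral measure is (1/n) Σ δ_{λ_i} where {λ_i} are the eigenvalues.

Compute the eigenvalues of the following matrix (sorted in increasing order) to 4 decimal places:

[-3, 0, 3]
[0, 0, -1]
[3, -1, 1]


Since M is real symmetric, all three eigenvalues are real; they are the roots of det(λI − M) = λ³ − (tr M) λ² + s λ − det M, where s is the sum of the principal 2×2 minors.
tr M = -3 + 0 + 1 = -2.
s = ((-3)·0 − 0²) + ((-3)·1 − 3²) + (0·1 − (-1)²) = 0 + (-12) + (-1) = -13.
det M (expand along row 1) = (-3)·(-1) − 0·3 + 3·0 = 3.
Characteristic polynomial: λ³ + 2λ² − 13λ − 3 = 0.
Substitute λ = y + (tr M)/3 = y − 0.666667 to remove the quadratic term: y³ + p·y + q = 0 with p = s − (tr M)²/3 = -14.333333 and q = −2(tr M)³/27 + (tr M)·s/3 − det M = 6.259259.
Three real roots ⇒ use the trigonometric (Viète) form: r = 2√(−p/3) = 4.371626, φ = arccos(3q/(p·r)) = arccos(-0.299677) = 1.875151 rad.
y_k = r·cos(φ/3 − 2πk/3) for k = 0, 1, 2 gives y = 3.545099, 0.442748, -3.987846.
λ_k = y_k − 0.666667 gives λ = 2.8784, -0.2239, -4.6545 (check: the sum is -2.0000 = tr M).

Eigenvalues sorted in increasing order: [-4.6545, -0.2239, 2.8784].


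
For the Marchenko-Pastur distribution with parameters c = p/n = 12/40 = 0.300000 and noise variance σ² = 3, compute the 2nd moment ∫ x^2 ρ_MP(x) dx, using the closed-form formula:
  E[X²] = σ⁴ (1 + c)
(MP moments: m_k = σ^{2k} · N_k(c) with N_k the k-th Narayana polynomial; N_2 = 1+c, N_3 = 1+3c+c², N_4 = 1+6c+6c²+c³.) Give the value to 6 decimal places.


E[X²] = σ⁴ (1 + c) (second MP moment). With σ² = 3 (so σ⁴ = 9) and c = 12/40 = 0.300000: E[X²] = 9 · (1 + 0.300000) = 9 · 1.300000.

So E[X^2] = 11.700000.


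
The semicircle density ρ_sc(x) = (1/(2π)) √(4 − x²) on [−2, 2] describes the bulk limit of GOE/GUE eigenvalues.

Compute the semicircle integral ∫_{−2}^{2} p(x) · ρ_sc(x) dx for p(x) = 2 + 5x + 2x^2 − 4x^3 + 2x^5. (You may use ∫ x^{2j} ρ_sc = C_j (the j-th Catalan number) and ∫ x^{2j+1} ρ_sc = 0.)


Write p(x) = Σ a_i x^i, split into monomials and integrate each against ρ_sc separately.
Using ∫ x^{2j} ρ_sc = C_j = (1/(j+1)) C(2j, j) (Catalan numbers) and ∫ x^{2j+1} ρ_sc = 0 (odd monomials vanish by symmetry):
  i = 0 (even): a_0 · C_{0} = 2 · 1 = 2
  i = 1 (odd): ∫ x^1 ρ_sc = 0 (vanishes)
  i = 2 (even): a_2 · C_{1} = 2 · 1 = 2
  i = 3 (odd): ∫ x^3 ρ_sc = 0 (vanishes)
  i = 5 (odd): ∫ x^5 ρ_sc = 0 (vanishes)

Summing the contributions: ∫_{−2}^{2} p(x) ρ_sc(x) dx = 2 + 2 = 4.


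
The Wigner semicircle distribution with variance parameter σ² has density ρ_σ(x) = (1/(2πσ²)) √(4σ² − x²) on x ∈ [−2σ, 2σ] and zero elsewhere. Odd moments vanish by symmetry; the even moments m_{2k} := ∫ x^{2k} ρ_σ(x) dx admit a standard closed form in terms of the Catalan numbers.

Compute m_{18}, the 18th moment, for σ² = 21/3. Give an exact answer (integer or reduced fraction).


By the scaled semicircle moment identity, m_{2k} = σ^{2k} · C_k with k = 9.
C_9 = (1/(k+1)) · C(2k, k) = (1/10) · C(18, 9) = (1/10) · 48620 = 4862.
σ^{2k} = (σ²)^k = (21/3)^9 = 40353607.

Therefore m_{18} = σ^{18} · C_9 = 40353607 · 4862 = 196199237234.


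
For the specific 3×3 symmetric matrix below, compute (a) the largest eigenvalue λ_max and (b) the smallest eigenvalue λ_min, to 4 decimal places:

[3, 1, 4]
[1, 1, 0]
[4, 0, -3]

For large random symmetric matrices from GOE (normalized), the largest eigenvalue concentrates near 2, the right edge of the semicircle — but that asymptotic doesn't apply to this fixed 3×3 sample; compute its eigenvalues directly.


Since M is real symmetric, all three eigenvalues are real; they are the roots of det(λI − M) = λ³ − (tr M) λ² + s λ − det M, where s is the sum of the principal 2×2 minors.
tr M = 3 + 1 + (-3) = 1.
s = (3·1 − 1²) + (3·(-3) − 4²) + (1·(-3) − 0²) = 2 + (-25) + (-3) = -26.
det M (expand along row 1) = 3·(-3) − 1·(-3) + 4·(-4) = -22.
Characteristic polynomial: λ³ − λ² − 26λ + 22 = 0.
Substitute λ = y + (tr M)/3 = y + 0.333333 to remove the quadratic term: y³ + p·y + q = 0 with p = s − (tr M)²/3 = -26.333333 and q = −2(tr M)³/27 + (tr M)·s/3 − det M = 13.259259.
Three real roots ⇒ use the trigonometric (Viète) form: r = 2√(−p/3) = 5.925463, φ = arccos(3q/(p·r)) = arccos(-0.254925) = 1.828566 rad.
y_k = r·cos(φ/3 − 2πk/3) for k = 0, 1, 2 gives y = 4.858415, 0.508510, -5.366925.
λ_k = y_k + 0.333333 gives λ = 5.1917, 0.8418, -5.0336 (check: the sum is 1.0000 = tr M).

Hence λ_max = 5.1917 and λ_min = -5.0336.


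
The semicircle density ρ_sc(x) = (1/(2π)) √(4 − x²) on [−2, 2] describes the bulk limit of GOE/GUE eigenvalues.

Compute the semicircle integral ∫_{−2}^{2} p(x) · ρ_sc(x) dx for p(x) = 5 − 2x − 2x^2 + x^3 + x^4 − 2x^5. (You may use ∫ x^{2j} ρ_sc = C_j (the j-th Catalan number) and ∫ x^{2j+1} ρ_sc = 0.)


Write p(x) = Σ a_i x^i, split into monomials and integrate each against ρ_sc separately.
Using ∫ x^{2j} ρ_sc = C_j = (1/(j+1)) C(2j, j) (Catalan numbers) and ∫ x^{2j+1} ρ_sc = 0 (odd monomials vanish by symmetry):
  i = 0 (even): a_0 · C_{0} = 5 · 1 = 5
  i = 1 (odd): ∫ x^1 ρ_sc = 0 (vanishes)
  i = 2 (even): a_2 · C_{1} = -2 · 1 = -2
  i = 3 (odd): ∫ x^3 ρ_sc = 0 (vanishes)
  i = 4 (even): a_4 · C_{2} = 1 · 2 = 2
  i = 5 (odd): ∫ x^5 ρ_sc = 0 (vanishes)

Summing the contributions: ∫_{−2}^{2} p(x) ρ_sc(x) dx = 5 + (-2) + 2 = 5.


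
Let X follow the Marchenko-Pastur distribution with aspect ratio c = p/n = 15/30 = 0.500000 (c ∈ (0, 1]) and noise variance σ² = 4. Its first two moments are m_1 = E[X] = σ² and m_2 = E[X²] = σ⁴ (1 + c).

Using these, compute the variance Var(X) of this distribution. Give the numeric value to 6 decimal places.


m_1 = E[X] = σ² = 4, so m_1² = 16.
m_2 = E[X²] = σ⁴ (1 + c) = 16 · (1 + 0.500000) = 16 · 1.500000 = 24.000000.
(Note m_2 − m_1² simplifies to c · σ⁴ = 0.500000 · 16.)

Var(X) = m_2 − m_1² = 24.000000 − 16 = 8.000000.


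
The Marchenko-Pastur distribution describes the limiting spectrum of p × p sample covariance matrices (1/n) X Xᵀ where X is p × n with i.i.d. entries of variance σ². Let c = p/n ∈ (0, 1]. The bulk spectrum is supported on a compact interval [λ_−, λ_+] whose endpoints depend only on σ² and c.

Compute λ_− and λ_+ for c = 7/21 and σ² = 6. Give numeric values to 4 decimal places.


c = 7/21 = 0.333333; √c = 0.577350.
λ_− = σ² (1 − √c)² = 6 · (1 − 0.577350)² = 6 · (0.422650)² = 1.071797.
λ_+ = σ² (1 + √c)² = 6 · (1 + 0.577350)² = 6 · (1.577350)² = 14.928203.

Rounded to 4 decimal places: λ_− ≈ 1.0718, λ_+ ≈ 14.9282.


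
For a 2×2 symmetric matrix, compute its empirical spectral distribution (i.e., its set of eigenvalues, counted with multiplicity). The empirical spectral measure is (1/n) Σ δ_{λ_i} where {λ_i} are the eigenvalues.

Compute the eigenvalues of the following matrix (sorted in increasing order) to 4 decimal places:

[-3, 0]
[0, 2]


Since M is real symmetric, both eigenvalues are real; they are the roots of det(λI − M) = λ² − (tr M) λ + det M.
tr M = -3 + 2 = -1.
det M = (-3)·2 − 0² = -6 − 0 = -6.
Characteristic polynomial: λ² + λ − 6 = 0.
Discriminant Δ = (tr M)² − 4·det M = 1 − (-24) = 25; √Δ = 5.000000.
λ = (tr M ± √Δ)/2 = (-1 ± 5.000000)/2, giving (tr M − √Δ)/2 = -3.0000 and (tr M + √Δ)/2 = 2.0000.

Eigenvalues sorted in increasing order: [-3.0000, 2.0000].
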